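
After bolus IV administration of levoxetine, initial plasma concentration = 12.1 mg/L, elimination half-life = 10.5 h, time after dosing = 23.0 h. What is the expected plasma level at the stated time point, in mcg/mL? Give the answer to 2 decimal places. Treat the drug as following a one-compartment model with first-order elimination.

2.65 mcg/mL

k = ln2 / t½ = 0.693147 / 10.5 = 0.06601 h⁻¹
C = C₀ · e^(−k·t) = 12.10 × e^(−0.06601 × 23.0)
  = 12.10 × 0.2191 = 2.651 mg/L
(2.651 mg/L = 2.651 mcg/mL)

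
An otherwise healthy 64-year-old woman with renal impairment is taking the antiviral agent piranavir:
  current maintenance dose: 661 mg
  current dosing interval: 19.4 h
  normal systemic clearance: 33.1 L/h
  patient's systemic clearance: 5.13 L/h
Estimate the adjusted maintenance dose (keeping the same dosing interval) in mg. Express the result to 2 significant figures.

To keep the same average steady-state level, dosing rate must scale with clearance.
CL ratio = 5.13 / 33.1 = 0.1550
New dose (same interval) = 661 × 0.1550 = 102.5 mg

100 mg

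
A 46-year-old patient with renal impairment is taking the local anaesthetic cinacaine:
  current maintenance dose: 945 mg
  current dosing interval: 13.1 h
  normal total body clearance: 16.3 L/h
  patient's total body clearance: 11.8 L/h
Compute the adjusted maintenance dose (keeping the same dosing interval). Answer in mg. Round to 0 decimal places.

684 mg

To keep the same average steady-state level, dosing rate must scale with clearance.
CL ratio = 11.8 / 16.3 = 0.7239
New dose (same interval) = 945 × 0.7239 = 684.1 mg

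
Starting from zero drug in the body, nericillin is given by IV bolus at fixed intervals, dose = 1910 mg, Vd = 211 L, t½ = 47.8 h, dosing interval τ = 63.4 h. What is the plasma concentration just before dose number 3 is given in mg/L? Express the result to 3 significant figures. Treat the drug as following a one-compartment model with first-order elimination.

5.05 mg/L

C₀ per dose = Dose / Vd = 1910 / 211 = 9.052 mg/L
k = ln2 / t½ = 0.693147 / 47.8 = 0.01450 h⁻¹
Fraction remaining after one interval: r = e^(−kτ) = e^(−0.01450 × 63.4) = 0.3988
Before dose 3, 2 doses have been given (aged 1τ, 2τ).
C_trough = C₀ × (r + r²) = 9.052 × (0.3988 + 0.1590) = 5.049 mg/L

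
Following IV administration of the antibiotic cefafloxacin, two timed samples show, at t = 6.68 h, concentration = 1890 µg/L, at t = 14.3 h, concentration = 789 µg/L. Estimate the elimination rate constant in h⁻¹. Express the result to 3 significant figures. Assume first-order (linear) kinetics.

0.115 h⁻¹

k = ln(C₁/C₂) / (t₂ − t₁) = ln(1890/789) / (14.3 − 6.68)
  = 0.8736 / 7.620 = 0.1146 h⁻¹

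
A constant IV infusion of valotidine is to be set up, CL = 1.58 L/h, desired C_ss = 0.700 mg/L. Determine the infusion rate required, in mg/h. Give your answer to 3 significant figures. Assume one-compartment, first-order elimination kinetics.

1.11 mg/h

At steady state, infusion rate R₀ = Css × CL = 0.700 × 1.580 = 1.106 mg/h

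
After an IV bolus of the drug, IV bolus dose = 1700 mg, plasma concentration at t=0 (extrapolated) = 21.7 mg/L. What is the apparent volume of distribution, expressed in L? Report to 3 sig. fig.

78.3 L

Vd = Dose / C₀ = 1700 / 21.7 = 78.34 L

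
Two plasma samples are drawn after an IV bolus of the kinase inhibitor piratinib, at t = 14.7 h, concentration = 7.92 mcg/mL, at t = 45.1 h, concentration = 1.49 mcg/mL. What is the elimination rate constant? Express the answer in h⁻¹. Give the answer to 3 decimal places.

0.055 h⁻¹

k = ln(C₁/C₂) / (t₂ − t₁) = ln(7.92/1.49) / (45.1 − 14.7)
  = 1.671 / 30.40 = 0.05497 h⁻¹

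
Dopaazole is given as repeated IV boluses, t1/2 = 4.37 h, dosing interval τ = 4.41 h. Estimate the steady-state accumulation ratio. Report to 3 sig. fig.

1.99

k = ln2 / t½ = 0.693147 / 4.37 = 0.1586 h⁻¹
e^(−kτ) = e^(−0.1586 × 4.41) = 0.4969
Accumulation ratio R = 1 / (1 − e^(−kτ)) = 1 / (1 − 0.4969) = 1.988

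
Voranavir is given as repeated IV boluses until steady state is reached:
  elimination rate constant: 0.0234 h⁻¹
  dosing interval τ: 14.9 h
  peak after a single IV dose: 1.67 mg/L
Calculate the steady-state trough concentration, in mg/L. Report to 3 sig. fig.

4.00 mg/L

e^(−kτ) = e^(−0.02340 × 14.9) = 0.7056
Accumulation ratio R = 1 / (1 − e^(−kτ)) = 1 / (1 − 0.7056) = 3.397
Steady-state trough = C₀ × R × e^(−kτ) = 1.67 × 3.397 × 0.7056 = 4.003 mg/L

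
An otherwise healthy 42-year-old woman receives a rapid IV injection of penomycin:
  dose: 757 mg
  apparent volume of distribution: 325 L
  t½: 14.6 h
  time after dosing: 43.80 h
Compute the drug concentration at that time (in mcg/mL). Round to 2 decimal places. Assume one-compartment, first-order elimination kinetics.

C₀ = Dose / Vd = 757.0 / 325 = 2.329 mg/L
k = ln2 / t½ = 0.693147 / 14.6 = 0.04748 h⁻¹
t / t½ = 43.80 / 14.6 = 3 half-lives
C = C₀ × (1/2)^3 = 2.329 × 0.1250 = 0.2911 mg/L
(0.2911 mg/L = 0.2911 mcg/mL)

0.29 mcg/mL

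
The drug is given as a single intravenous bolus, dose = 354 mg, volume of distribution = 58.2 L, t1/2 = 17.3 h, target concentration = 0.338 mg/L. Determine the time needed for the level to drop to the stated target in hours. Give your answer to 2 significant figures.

72 h

C₀ = Dose / Vd = 354.0 / 58.2 = 6.082 mg/L
k = ln2 / t½ = 0.693147 / 17.3 = 0.04007 h⁻¹
t = ln(C₀ / C) / k = ln(6.082 / 0.338) / 0.04007
  = ln(17.99) / 0.04007 = 2.890 / 0.04007 = 72.12 h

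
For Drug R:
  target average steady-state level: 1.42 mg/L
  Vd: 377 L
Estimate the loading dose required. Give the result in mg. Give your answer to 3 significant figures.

LD = Css × Vd = 1.42 × 377 = 535.3 mg

535 mg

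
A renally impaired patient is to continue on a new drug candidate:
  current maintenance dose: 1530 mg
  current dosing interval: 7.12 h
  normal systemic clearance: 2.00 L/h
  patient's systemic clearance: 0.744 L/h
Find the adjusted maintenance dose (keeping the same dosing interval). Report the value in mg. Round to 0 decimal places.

569 mg

To keep the same average steady-state level, dosing rate must scale with clearance.
CL ratio = 0.744 / 2.00 = 0.3720
New dose (same interval) = 1530 × 0.3720 = 569.2 mg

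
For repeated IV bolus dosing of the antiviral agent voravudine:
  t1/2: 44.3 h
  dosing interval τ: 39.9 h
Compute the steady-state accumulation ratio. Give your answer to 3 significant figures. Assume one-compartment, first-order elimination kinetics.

k = ln2 / t½ = 0.693147 / 44.3 = 0.01565 h⁻¹
e^(−kτ) = e^(−0.01565 × 39.9) = 0.5356
Accumulation ratio R = 1 / (1 − e^(−kτ)) = 1 / (1 − 0.5356) = 2.153

2.15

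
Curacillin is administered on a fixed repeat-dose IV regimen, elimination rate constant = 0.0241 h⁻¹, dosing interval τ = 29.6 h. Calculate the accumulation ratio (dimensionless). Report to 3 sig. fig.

1.96

e^(−kτ) = e^(−0.02410 × 29.6) = 0.4900
Accumulation ratio R = 1 / (1 − e^(−kτ)) = 1 / (1 − 0.4900) = 1.961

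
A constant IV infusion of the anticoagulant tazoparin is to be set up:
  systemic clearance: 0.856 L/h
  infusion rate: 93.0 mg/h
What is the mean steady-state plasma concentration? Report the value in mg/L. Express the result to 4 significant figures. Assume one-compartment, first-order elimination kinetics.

At steady state Css = R₀ / CL = 93.0 / 0.8560 = 108.6 mg/L

108.6 mg/L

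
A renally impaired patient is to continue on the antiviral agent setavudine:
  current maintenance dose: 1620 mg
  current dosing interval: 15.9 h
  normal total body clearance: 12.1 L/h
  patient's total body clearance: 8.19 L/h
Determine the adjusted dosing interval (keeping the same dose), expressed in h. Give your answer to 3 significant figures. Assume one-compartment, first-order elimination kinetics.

23.5 h

To keep the same average steady-state level, dosing rate must scale with clearance.
CL ratio = 8.19 / 12.1 = 0.6769
New interval (same dose) = 15.9 / 0.6769 = 23.49 h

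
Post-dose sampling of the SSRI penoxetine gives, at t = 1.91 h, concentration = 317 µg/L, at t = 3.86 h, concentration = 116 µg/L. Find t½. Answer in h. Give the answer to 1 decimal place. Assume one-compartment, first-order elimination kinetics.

1.3 h

k = ln(C₁/C₂) / (t₂ − t₁) = ln(317/116) / (3.86 − 1.91)
  = 1.005 / 1.950 = 0.5154 h⁻¹
t½ = ln2 / k = 0.693147 / 0.5154 = 1.345 h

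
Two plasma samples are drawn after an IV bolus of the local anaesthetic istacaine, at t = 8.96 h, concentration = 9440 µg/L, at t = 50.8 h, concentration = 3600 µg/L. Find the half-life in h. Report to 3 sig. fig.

30.1 h

k = ln(C₁/C₂) / (t₂ − t₁) = ln(9440/3600) / (50.8 − 8.96)
  = 0.9640 / 41.84 = 0.02304 h⁻¹
t½ = ln2 / k = 0.693147 / 0.02304 = 30.08 h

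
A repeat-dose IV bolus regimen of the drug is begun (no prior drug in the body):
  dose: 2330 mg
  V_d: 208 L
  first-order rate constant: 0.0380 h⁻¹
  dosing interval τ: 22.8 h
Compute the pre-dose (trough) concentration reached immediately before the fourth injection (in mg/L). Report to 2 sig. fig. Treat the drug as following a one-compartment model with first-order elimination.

C₀ per dose = Dose / Vd = 2330 / 208 = 11.20 mg/L
Fraction remaining after one interval: r = e^(−kτ) = e^(−0.03800 × 22.8) = 0.4205
Before dose 4, 3 doses have been given (aged 1τ, 2τ, 3τ).
C_trough = C₀ × (r + r² + … + r^3) = C₀ × r(1−r^3)/(1−r)
        = 11.20 × 0.4205 × (1 − 0.07435) / (1 − 0.4205) = 7.523 mg/L

7.5 mg/L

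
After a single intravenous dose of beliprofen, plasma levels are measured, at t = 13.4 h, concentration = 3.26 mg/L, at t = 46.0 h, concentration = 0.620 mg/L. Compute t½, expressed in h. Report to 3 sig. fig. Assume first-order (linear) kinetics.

13.6 h

k = ln(C₁/C₂) / (t₂ − t₁) = ln(3.26/0.620) / (46.0 − 13.4)
  = 1.660 / 32.60 = 0.05092 h⁻¹
t½ = ln2 / k = 0.693147 / 0.05092 = 13.61 h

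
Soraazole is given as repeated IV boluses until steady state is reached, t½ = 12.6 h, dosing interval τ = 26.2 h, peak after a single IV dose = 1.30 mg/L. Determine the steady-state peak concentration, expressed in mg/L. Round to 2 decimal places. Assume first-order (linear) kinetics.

k = ln2 / t½ = 0.693147 / 12.6 = 0.05501 h⁻¹
e^(−kτ) = e^(−0.05501 × 26.2) = 0.2366
Accumulation ratio R = 1 / (1 − e^(−kτ)) = 1 / (1 − 0.2366) = 1.310
Steady-state peak = C₀ × R = 1.30 × 1.310 = 1.703 mg/L

1.70 mg/L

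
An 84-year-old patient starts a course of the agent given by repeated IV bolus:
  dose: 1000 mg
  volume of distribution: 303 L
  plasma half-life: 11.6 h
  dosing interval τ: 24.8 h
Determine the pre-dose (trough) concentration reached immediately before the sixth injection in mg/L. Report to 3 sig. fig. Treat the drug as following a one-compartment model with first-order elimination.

C₀ per dose = Dose / Vd = 1000 / 303 = 3.300 mg/L
k = ln2 / t½ = 0.693147 / 11.6 = 0.05975 h⁻¹
Fraction remaining after one interval: r = e^(−kτ) = e^(−0.05975 × 24.8) = 0.2272
Before dose 6, 5 doses have been given (aged 1τ, 2τ, 3τ, 4τ, 5τ).
C_trough = C₀ × (r + r² + … + r^5) = C₀ × r(1−r^5)/(1−r)
        = 3.300 × 0.2272 × (1 − 0.0006054) / (1 − 0.2272) = 0.9696 mg/L

0.970 mg/L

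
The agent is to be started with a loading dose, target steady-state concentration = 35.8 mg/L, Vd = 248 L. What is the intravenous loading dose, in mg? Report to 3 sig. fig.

LD = Css × Vd = 35.8 × 248 = 8878 mg

8880 mg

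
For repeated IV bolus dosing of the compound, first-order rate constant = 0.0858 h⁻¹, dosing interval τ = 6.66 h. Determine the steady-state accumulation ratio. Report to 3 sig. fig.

2.30

e^(−kτ) = e^(−0.08580 × 6.66) = 0.5647
Accumulation ratio R = 1 / (1 − e^(−kτ)) = 1 / (1 − 0.5647) = 2.297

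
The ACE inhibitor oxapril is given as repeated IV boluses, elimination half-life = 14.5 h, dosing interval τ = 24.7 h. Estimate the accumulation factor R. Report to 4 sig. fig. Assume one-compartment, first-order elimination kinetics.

1.443

k = ln2 / t½ = 0.693147 / 14.5 = 0.04780 h⁻¹
e^(−kτ) = e^(−0.04780 × 24.7) = 0.3071
Accumulation ratio R = 1 / (1 − e^(−kτ)) = 1 / (1 − 0.3071) = 1.443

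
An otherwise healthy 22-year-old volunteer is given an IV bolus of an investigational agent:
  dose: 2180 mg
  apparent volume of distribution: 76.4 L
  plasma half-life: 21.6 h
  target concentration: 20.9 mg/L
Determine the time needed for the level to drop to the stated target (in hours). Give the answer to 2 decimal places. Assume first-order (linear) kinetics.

C₀ = Dose / Vd = 2180 / 76.4 = 28.53 mg/L
k = ln2 / t½ = 0.693147 / 21.6 = 0.03209 h⁻¹
t = ln(C₀ / C) / k = ln(28.53 / 20.9) / 0.03209
  = ln(1.365) / 0.03209 = 0.3112 / 0.03209 = 9.698 h

9.70 h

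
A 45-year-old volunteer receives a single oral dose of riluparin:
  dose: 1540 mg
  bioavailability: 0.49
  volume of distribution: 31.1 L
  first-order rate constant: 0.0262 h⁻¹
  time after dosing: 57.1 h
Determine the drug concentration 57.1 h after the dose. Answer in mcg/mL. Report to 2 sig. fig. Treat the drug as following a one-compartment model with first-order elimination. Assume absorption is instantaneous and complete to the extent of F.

5.4 mcg/mL

Amount reaching circulation = F × Dose = 0.49 × 1540 = 754.6 mg
C₀ = F·Dose / Vd = 754.6 / 31.1 = 24.26 mg/L
C = C₀ · e^(−k·t) = 24.26 × e^(−0.02620 × 57.1)
  = 24.26 × 0.2240 = 5.434 mg/L
(5.434 mg/L = 5.434 mcg/mL)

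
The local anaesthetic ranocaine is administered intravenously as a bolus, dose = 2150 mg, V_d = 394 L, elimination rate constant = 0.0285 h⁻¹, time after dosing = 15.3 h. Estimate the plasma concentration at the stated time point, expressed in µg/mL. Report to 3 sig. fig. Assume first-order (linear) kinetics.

3.53 µg/mL

C₀ = Dose / Vd = 2150 / 394 = 5.457 mg/L
C = C₀ · e^(−k·t) = 5.457 × e^(−0.02850 × 15.3)
  = 5.457 × 0.6466 = 3.528 mg/L
(3.528 mg/L = 3.528 µg/mL)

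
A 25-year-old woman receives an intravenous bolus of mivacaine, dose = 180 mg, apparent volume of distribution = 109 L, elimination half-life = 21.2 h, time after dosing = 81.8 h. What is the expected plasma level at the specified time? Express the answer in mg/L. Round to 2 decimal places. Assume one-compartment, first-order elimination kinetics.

0.11 mg/L

C₀ = Dose / Vd = 180.0 / 109 = 1.651 mg/L
k = ln2 / t½ = 0.693147 / 21.2 = 0.03270 h⁻¹
C = C₀ · e^(−k·t) = 1.651 × e^(−0.03270 × 81.8)
  = 1.651 × 0.06892 = 0.1138 mg/L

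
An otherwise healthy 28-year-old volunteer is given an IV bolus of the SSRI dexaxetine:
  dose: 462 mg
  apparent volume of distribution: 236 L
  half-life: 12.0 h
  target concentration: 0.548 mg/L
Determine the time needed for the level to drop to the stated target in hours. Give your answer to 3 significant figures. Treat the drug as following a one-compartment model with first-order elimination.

22.0 h

C₀ = Dose / Vd = 462.0 / 236 = 1.958 mg/L
k = ln2 / t½ = 0.693147 / 12.0 = 0.05776 h⁻¹
t = ln(C₀ / C) / k = ln(1.958 / 0.548) / 0.05776
  = ln(3.573) / 0.05776 = 1.273 / 0.05776 = 22.04 h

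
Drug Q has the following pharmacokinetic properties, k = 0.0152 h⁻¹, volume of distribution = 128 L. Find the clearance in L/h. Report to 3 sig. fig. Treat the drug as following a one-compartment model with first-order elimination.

CL = k × Vd = 0.0152 × 128 = 1.946 L/h

1.95 L/h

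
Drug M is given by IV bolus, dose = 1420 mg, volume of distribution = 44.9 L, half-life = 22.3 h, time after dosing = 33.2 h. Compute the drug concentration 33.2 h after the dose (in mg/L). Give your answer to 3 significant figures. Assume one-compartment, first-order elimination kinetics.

11.3 mg/L

C₀ = Dose / Vd = 1420 / 44.9 = 31.63 mg/L
k = ln2 / t½ = 0.693147 / 22.3 = 0.03108 h⁻¹
C = C₀ · e^(−k·t) = 31.63 × e^(−0.03108 × 33.2)
  = 31.63 × 0.3563 = 11.27 mg/L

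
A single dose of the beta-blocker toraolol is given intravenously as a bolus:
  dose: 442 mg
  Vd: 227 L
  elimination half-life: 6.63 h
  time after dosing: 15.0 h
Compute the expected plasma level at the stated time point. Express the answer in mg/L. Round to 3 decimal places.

C₀ = Dose / Vd = 442.0 / 227 = 1.947 mg/L
k = ln2 / t½ = 0.693147 / 6.63 = 0.1045 h⁻¹
C = C₀ · e^(−k·t) = 1.947 × e^(−0.1045 × 15.0)
  = 1.947 × 0.2086 = 0.4061 mg/L

0.406 mg/L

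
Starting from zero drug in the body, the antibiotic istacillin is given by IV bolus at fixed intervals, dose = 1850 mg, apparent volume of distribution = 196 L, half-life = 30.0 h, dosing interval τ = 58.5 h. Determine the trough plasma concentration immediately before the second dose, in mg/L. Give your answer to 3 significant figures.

2.44 mg/L

C₀ per dose = Dose / Vd = 1850 / 196 = 9.439 mg/L
k = ln2 / t½ = 0.693147 / 30.0 = 0.02310 h⁻¹
Fraction remaining after one interval: r = e^(−kτ) = e^(−0.02310 × 58.5) = 0.2589
Before dose 2, 1 dose has been given (aged 1τ).
C_trough = C₀ × r = 9.439 × 0.2589 = 2.444 mg/L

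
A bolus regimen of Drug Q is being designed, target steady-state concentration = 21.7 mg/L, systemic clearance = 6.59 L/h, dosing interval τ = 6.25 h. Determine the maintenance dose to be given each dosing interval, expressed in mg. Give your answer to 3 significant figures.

At steady state, Dose/τ = Css × CL.
Dose = Css × CL × τ = 21.7 × 6.590 × 6.25 = 893.8 mg

894 mg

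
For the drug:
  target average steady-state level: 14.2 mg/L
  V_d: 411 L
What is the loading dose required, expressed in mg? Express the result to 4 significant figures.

5836 mg

LD = Css × Vd = 14.2 × 411 = 5836 mg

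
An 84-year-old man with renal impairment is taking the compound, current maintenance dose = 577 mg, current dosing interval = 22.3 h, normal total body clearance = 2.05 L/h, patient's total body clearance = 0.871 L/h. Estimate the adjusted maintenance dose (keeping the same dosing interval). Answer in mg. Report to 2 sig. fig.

250 mg

To keep the same average steady-state level, dosing rate must scale with clearance.
CL ratio = 0.871 / 2.05 = 0.4249
New dose (same interval) = 577 × 0.4249 = 245.2 mg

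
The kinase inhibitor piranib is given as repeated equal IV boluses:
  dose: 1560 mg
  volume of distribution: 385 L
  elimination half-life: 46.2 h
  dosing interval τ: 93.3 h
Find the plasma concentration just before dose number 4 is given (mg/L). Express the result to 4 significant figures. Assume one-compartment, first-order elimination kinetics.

1.307 mg/L

C₀ per dose = Dose / Vd = 1560 / 385 = 4.052 mg/L
k = ln2 / t½ = 0.693147 / 46.2 = 0.01500 h⁻¹
Fraction remaining after one interval: r = e^(−kτ) = e^(−0.01500 × 93.3) = 0.2467
Before dose 4, 3 doses have been given (aged 1τ, 2τ, 3τ).
C_trough = C₀ × (r + r² + … + r^3) = C₀ × r(1−r^3)/(1−r)
        = 4.052 × 0.2467 × (1 − 0.01501) / (1 − 0.2467) = 1.307 mg/L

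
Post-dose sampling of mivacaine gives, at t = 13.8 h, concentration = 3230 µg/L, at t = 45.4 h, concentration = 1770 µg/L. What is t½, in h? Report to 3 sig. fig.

36.4 h

k = ln(C₁/C₂) / (t₂ − t₁) = ln(3230/1770) / (45.4 − 13.8)
  = 0.6015 / 31.60 = 0.01903 h⁻¹
t½ = ln2 / k = 0.693147 / 0.01903 = 36.42 h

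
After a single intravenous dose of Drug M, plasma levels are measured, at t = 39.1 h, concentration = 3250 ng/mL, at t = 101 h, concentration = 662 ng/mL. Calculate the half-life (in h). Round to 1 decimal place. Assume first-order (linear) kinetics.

k = ln(C₁/C₂) / (t₂ − t₁) = ln(3250/662) / (101 − 39.1)
  = 1.591 / 61.90 = 0.02570 h⁻¹
t½ = ln2 / k = 0.693147 / 0.02570 = 26.97 h

27.0 h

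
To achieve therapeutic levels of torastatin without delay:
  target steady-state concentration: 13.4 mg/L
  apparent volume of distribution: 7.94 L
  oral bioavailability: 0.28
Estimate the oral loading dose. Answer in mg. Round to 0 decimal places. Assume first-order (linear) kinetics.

380 mg

LD = Css × Vd / F = 13.4 × 7.94 / 0.28 = 380.0 mg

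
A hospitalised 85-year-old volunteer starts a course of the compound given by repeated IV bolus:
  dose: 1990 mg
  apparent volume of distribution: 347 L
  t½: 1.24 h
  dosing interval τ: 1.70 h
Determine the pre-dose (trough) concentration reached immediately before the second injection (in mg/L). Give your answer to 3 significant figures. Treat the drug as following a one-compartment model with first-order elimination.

C₀ per dose = Dose / Vd = 1990 / 347 = 5.735 mg/L
k = ln2 / t½ = 0.693147 / 1.24 = 0.5590 h⁻¹
Fraction remaining after one interval: r = e^(−kτ) = e^(−0.5590 × 1.70) = 0.3866
Before dose 2, 1 dose has been given (aged 1τ).
C_trough = C₀ × r = 5.735 × 0.3866 = 2.217 mg/L

2.22 mg/L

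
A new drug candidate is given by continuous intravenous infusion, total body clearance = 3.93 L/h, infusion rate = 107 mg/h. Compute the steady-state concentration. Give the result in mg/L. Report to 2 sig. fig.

At steady state Css = R₀ / CL = 107 / 3.930 = 27.23 mg/L

27 mg/L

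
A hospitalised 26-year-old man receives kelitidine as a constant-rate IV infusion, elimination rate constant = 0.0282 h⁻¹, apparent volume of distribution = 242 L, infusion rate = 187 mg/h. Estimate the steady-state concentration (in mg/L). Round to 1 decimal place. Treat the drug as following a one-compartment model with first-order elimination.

27.4 mg/L

CL = k × Vd = 0.02820 × 242 = 6.824 L/h
At steady state Css = R₀ / CL = 187 / 6.824 = 27.40 mg/L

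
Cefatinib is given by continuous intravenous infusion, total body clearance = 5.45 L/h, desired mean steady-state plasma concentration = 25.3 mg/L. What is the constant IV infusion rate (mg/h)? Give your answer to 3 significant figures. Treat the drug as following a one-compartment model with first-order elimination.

138 mg/h

At steady state, infusion rate R₀ = Css × CL = 25.3 × 5.450 = 137.9 mg/h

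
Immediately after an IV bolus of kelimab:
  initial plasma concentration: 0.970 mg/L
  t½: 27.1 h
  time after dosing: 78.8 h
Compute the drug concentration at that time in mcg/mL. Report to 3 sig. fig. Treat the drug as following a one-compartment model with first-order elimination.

0.129 mcg/mL

k = ln2 / t½ = 0.693147 / 27.1 = 0.02558 h⁻¹
C = C₀ · e^(−k·t) = 0.9700 × e^(−0.02558 × 78.8)
  = 0.9700 × 0.1332 = 0.1292 mg/L
(0.1292 mg/L = 0.1292 mcg/mL)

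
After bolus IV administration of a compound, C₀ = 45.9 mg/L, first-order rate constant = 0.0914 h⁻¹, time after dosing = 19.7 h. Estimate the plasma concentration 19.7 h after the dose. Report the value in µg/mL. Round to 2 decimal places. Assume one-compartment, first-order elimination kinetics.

7.58 µg/mL

C = C₀ · e^(−k·t) = 45.90 × e^(−0.09140 × 19.7)
  = 45.90 × 0.1652 = 7.583 mg/L
(7.583 mg/L = 7.583 µg/mL)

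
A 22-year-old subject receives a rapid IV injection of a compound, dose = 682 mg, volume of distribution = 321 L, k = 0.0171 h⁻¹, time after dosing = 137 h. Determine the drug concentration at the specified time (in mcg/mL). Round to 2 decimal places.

C₀ = Dose / Vd = 682.0 / 321 = 2.125 mg/L
C = C₀ · e^(−k·t) = 2.125 × e^(−0.01710 × 137)
  = 2.125 × 0.09607 = 0.2041 mg/L
(0.2041 mg/L = 0.2041 mcg/mL)

0.20 mcg/mL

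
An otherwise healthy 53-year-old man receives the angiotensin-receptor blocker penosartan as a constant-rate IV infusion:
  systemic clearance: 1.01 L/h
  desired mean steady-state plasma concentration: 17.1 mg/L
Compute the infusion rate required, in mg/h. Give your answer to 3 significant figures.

17.3 mg/h

At steady state, infusion rate R₀ = Css × CL = 17.1 × 1.010 = 17.27 mg/h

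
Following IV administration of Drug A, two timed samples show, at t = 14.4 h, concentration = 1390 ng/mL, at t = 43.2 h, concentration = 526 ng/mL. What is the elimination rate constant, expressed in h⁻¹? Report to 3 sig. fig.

k = ln(C₁/C₂) / (t₂ − t₁) = ln(1390/526) / (43.2 − 14.4)
  = 0.9718 / 28.80 = 0.03374 h⁻¹

0.0337 h⁻¹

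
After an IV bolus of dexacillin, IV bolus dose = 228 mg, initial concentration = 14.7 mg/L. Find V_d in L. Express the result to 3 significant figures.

15.5 L

Vd = Dose / C₀ = 228.0 / 14.7 = 15.51 L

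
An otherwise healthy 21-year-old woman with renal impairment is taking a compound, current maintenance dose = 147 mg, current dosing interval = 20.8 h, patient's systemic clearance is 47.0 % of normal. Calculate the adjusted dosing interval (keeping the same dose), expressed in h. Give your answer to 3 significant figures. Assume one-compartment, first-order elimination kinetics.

To keep the same average steady-state level, dosing rate must scale with clearance.
CL ratio = 47.0 / 100 = 0.4700
New interval (same dose) = 20.8 / 0.4700 = 44.26 h

44.3 h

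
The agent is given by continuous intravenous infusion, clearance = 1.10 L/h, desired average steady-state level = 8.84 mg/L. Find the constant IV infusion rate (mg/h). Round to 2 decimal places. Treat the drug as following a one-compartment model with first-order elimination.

At steady state, infusion rate R₀ = Css × CL = 8.84 × 1.100 = 9.724 mg/h

9.72 mg/h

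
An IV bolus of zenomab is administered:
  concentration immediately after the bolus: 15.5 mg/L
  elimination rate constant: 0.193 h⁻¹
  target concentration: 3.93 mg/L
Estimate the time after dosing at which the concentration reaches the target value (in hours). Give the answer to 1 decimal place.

7.1 h

t = ln(C₀ / C) / k = ln(15.50 / 3.93) / 0.1930
  = ln(3.944) / 0.1930 = 1.372 / 0.1930 = 7.109 h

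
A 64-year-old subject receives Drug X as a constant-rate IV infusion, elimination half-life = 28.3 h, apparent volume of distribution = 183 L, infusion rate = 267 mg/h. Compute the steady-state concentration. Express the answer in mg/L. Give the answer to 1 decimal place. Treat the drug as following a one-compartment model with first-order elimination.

k = ln2 / t½ = 0.693147 / 28.3 = 0.02449 h⁻¹
CL = k × Vd = 0.02449 × 183 = 4.482 L/h
At steady state Css = R₀ / CL = 267 / 4.482 = 59.57 mg/L

59.6 mg/L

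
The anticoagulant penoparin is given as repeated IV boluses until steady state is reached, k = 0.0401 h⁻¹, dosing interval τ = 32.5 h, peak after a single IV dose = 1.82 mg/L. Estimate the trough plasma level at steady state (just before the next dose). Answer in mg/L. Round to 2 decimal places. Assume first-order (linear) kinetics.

e^(−kτ) = e^(−0.04010 × 32.5) = 0.2716
Accumulation ratio R = 1 / (1 − e^(−kτ)) = 1 / (1 − 0.2716) = 1.373
Steady-state trough = C₀ × R × e^(−kτ) = 1.82 × 1.373 × 0.2716 = 0.6787 mg/L

0.68 mg/L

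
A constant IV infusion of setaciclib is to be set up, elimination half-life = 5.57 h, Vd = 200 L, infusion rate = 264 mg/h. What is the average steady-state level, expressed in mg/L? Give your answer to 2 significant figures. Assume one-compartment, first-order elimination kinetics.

k = ln2 / t½ = 0.693147 / 5.57 = 0.1244 h⁻¹
CL = k × Vd = 0.1244 × 200 = 24.88 L/h
At steady state Css = R₀ / CL = 264 / 24.88 = 10.61 mg/L

11 mg/L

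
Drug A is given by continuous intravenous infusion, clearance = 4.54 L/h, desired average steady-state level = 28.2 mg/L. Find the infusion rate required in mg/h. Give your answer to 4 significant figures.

At steady state, infusion rate R₀ = Css × CL = 28.2 × 4.540 = 128.0 mg/h

128.0 mg/h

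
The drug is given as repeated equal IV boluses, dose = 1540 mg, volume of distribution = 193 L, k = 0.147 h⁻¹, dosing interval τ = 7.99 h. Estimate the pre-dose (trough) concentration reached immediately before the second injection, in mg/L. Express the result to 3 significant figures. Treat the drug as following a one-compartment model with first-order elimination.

C₀ per dose = Dose / Vd = 1540 / 193 = 7.979 mg/L
Fraction remaining after one interval: r = e^(−kτ) = e^(−0.1470 × 7.99) = 0.3090
Before dose 2, 1 dose has been given (aged 1τ).
C_trough = C₀ × r = 7.979 × 0.3090 = 2.466 mg/L

2.47 mg/L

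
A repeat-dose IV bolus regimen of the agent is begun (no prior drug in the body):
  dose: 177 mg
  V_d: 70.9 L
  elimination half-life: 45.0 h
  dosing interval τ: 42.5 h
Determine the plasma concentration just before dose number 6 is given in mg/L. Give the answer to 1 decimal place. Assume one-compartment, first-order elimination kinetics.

2.6 mg/L

C₀ per dose = Dose / Vd = 177 / 70.9 = 2.496 mg/L
k = ln2 / t½ = 0.693147 / 45.0 = 0.01540 h⁻¹
Fraction remaining after one interval: r = e^(−kτ) = e^(−0.01540 × 42.5) = 0.5197
Before dose 6, 5 doses have been given (aged 1τ, 2τ, 3τ, 4τ, 5τ).
C_trough = C₀ × (r + r² + … + r^5) = C₀ × r(1−r^5)/(1−r)
        = 2.496 × 0.5197 × (1 − 0.03791) / (1 − 0.5197) = 2.598 mg/L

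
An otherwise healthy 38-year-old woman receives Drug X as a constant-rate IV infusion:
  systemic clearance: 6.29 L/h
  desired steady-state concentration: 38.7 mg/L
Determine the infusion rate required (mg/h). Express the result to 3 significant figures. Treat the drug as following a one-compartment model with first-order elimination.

243 mg/h

At steady state, infusion rate R₀ = Css × CL = 38.7 × 6.290 = 243.4 mg/h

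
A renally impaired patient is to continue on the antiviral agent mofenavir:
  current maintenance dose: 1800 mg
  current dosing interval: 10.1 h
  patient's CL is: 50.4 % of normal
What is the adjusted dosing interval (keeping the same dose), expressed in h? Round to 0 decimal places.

20 h

To keep the same average steady-state level, dosing rate must scale with clearance.
CL ratio = 50.4 / 100 = 0.5040
New interval (same dose) = 10.1 / 0.5040 = 20.04 h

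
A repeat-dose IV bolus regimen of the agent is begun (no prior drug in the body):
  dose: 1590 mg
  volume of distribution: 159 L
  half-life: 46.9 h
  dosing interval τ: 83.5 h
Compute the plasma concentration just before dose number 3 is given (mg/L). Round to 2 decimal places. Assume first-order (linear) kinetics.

3.76 mg/L

C₀ per dose = Dose / Vd = 1590 / 159 = 10.00 mg/L
k = ln2 / t½ = 0.693147 / 46.9 = 0.01478 h⁻¹
Fraction remaining after one interval: r = e^(−kτ) = e^(−0.01478 × 83.5) = 0.2911
Before dose 3, 2 doses have been given (aged 1τ, 2τ).
C_trough = C₀ × (r + r²) = 10.00 × (0.2911 + 0.08474) = 3.758 mg/L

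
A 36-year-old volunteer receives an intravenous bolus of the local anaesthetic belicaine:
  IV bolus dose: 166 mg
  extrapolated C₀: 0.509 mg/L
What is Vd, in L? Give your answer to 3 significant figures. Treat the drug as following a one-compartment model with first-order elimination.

Vd = Dose / C₀ = 166.0 / 0.509 = 326.1 L

326 L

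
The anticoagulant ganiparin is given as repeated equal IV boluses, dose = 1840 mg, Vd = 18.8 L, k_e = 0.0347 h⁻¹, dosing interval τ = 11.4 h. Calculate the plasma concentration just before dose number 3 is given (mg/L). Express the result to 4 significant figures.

C₀ per dose = Dose / Vd = 1840 / 18.8 = 97.87 mg/L
Fraction remaining after one interval: r = e^(−kτ) = e^(−0.03470 × 11.4) = 0.6733
Before dose 3, 2 doses have been given (aged 1τ, 2τ).
C_trough = C₀ × (r + r²) = 97.87 × (0.6733 + 0.4533) = 110.3 mg/L

110.3 mg/L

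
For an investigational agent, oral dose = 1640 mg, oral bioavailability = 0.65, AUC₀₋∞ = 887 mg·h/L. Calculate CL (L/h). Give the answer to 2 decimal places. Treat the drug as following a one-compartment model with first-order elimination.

1.20 L/h

CL = F·Dose / AUC = 0.65 × 1640 / 887 = 1.202 L/h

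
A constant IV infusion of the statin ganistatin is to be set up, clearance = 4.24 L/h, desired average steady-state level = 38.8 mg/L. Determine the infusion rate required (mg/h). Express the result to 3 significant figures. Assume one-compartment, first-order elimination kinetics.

165 mg/h

At steady state, infusion rate R₀ = Css × CL = 38.8 × 4.240 = 164.5 mg/h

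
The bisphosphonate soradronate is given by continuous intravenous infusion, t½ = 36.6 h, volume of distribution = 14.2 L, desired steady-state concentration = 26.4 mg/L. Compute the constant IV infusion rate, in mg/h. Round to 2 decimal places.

7.10 mg/h

k = ln2 / t½ = 0.693147 / 36.6 = 0.01894 h⁻¹
CL = k × Vd = 0.01894 × 14.2 = 0.2689 L/h
At steady state, infusion rate R₀ = Css × CL = 26.4 × 0.2689 = 7.099 mg/h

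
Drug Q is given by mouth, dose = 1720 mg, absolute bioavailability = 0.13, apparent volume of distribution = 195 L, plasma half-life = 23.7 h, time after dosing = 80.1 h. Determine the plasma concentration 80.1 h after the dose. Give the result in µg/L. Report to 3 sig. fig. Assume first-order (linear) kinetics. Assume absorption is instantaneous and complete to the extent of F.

Amount reaching circulation = F × Dose = 0.13 × 1720 = 223.6 mg
C₀ = F·Dose / Vd = 223.6 / 195 = 1.147 mg/L
k = ln2 / t½ = 0.693147 / 23.7 = 0.02925 h⁻¹
C = C₀ · e^(−k·t) = 1.147 × e^(−0.02925 × 80.1)
  = 1.147 × 0.09605 = 0.1102 mg/L
Convert: 0.1102 mg/L × 1000 = 110.2 µg/L

110 µg/L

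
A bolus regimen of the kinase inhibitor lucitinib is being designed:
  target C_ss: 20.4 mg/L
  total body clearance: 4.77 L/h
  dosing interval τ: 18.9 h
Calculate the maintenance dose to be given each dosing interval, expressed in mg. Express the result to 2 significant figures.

At steady state, Dose/τ = Css × CL.
Dose = Css × CL × τ = 20.4 × 4.770 × 18.9 = 1839 mg

1800 mg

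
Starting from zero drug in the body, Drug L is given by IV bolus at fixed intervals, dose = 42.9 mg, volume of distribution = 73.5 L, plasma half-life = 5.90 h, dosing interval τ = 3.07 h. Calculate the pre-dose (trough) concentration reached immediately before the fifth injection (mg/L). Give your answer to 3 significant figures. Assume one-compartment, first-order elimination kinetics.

C₀ per dose = Dose / Vd = 42.9 / 73.5 = 0.5837 mg/L
k = ln2 / t½ = 0.693147 / 5.90 = 0.1175 h⁻¹
Fraction remaining after one interval: r = e^(−kτ) = e^(−0.1175 × 3.07) = 0.6972
Before dose 5, 4 doses have been given (aged 1τ, 2τ, 3τ, 4τ).
C_trough = C₀ × (r + r² + … + r^4) = C₀ × r(1−r^4)/(1−r)
        = 0.5837 × 0.6972 × (1 − 0.2363) / (1 − 0.6972) = 1.026 mg/L

1.03 mg/L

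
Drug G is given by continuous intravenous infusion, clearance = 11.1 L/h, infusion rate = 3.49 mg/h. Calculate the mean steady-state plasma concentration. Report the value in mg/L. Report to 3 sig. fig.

0.314 mg/L

At steady state Css = R₀ / CL = 3.49 / 11.10 = 0.3144 mg/L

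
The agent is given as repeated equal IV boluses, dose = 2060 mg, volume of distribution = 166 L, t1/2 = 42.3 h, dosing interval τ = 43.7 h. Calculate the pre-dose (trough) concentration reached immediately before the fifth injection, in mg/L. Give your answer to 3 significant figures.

C₀ per dose = Dose / Vd = 2060 / 166 = 12.41 mg/L
k = ln2 / t½ = 0.693147 / 42.3 = 0.01639 h⁻¹
Fraction remaining after one interval: r = e^(−kτ) = e^(−0.01639 × 43.7) = 0.4886
Before dose 5, 4 doses have been given (aged 1τ, 2τ, 3τ, 4τ).
C_trough = C₀ × (r + r² + … + r^4) = C₀ × r(1−r^4)/(1−r)
        = 12.41 × 0.4886 × (1 − 0.05699) / (1 − 0.4886) = 11.18 mg/L

11.2 mg/L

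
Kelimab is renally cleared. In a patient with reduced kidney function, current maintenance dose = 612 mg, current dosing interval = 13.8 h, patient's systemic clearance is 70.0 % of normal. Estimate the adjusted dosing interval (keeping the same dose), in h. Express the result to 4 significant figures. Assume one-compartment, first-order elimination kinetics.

To keep the same average steady-state level, dosing rate must scale with clearance.
CL ratio = 70.0 / 100 = 0.7000
New interval (same dose) = 13.8 / 0.7000 = 19.71 h

19.71 h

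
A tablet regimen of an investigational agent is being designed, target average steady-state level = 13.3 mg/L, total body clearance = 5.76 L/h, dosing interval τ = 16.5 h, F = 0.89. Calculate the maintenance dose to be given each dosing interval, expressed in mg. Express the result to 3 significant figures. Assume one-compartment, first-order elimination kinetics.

1420 mg

At steady state, F × (Dose/τ) = Css × CL.
Dose = Css × CL × τ / F = 13.3 × 5.760 × 16.5 / 0.89 = 1420 mg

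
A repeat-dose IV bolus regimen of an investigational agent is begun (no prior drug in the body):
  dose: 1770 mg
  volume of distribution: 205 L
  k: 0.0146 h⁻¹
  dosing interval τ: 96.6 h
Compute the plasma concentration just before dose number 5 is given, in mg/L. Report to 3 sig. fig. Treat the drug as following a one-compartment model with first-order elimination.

C₀ per dose = Dose / Vd = 1770 / 205 = 8.634 mg/L
Fraction remaining after one interval: r = e^(−kτ) = e^(−0.01460 × 96.6) = 0.2441
Before dose 5, 4 doses have been given (aged 1τ, 2τ, 3τ, 4τ).
C_trough = C₀ × (r + r² + … + r^4) = C₀ × r(1−r^4)/(1−r)
        = 8.634 × 0.2441 × (1 − 0.003550) / (1 − 0.2441) = 2.778 mg/L

2.78 mg/L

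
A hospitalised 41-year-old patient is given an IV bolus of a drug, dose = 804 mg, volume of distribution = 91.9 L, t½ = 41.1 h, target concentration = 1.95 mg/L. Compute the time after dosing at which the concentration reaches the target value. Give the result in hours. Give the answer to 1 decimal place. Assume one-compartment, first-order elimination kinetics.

C₀ = Dose / Vd = 804.0 / 91.9 = 8.749 mg/L
k = ln2 / t½ = 0.693147 / 41.1 = 0.01686 h⁻¹
t = ln(C₀ / C) / k = ln(8.749 / 1.95) / 0.01686
  = ln(4.487) / 0.01686 = 1.501 / 0.01686 = 89.03 h

89.0 h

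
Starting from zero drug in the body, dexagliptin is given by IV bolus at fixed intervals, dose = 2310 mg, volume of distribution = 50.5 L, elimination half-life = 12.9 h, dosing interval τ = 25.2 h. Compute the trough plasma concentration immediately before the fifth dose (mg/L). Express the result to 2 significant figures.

C₀ per dose = Dose / Vd = 2310 / 50.5 = 45.74 mg/L
k = ln2 / t½ = 0.693147 / 12.9 = 0.05373 h⁻¹
Fraction remaining after one interval: r = e^(−kτ) = e^(−0.05373 × 25.2) = 0.2582
Before dose 5, 4 doses have been given (aged 1τ, 2τ, 3τ, 4τ).
C_trough = C₀ × (r + r² + … + r^4) = C₀ × r(1−r^4)/(1−r)
        = 45.74 × 0.2582 × (1 − 0.004445) / (1 − 0.2582) = 15.85 mg/L

16 mg/L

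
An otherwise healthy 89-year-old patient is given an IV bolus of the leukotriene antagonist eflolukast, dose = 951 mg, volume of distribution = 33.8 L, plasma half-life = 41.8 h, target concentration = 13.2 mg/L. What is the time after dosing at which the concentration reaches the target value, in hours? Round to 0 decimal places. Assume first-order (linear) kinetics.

46 h

C₀ = Dose / Vd = 951.0 / 33.8 = 28.14 mg/L
k = ln2 / t½ = 0.693147 / 41.8 = 0.01658 h⁻¹
t = ln(C₀ / C) / k = ln(28.14 / 13.2) / 0.01658
  = ln(2.132) / 0.01658 = 0.7571 / 0.01658 = 45.66 h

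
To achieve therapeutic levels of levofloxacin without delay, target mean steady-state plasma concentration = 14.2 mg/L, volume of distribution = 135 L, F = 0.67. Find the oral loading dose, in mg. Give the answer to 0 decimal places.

2861 mg

LD = Css × Vd / F = 14.2 × 135 / 0.67 = 2861 mg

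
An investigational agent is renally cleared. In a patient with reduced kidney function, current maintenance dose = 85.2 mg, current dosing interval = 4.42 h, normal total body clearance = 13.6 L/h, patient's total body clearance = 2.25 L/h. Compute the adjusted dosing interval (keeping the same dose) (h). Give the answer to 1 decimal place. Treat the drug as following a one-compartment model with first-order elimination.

26.7 h

To keep the same average steady-state level, dosing rate must scale with clearance.
CL ratio = 2.25 / 13.6 = 0.1654
New interval (same dose) = 4.42 / 0.1654 = 26.72 h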